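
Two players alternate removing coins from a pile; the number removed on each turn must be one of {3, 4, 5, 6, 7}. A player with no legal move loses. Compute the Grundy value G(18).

2

n :  0  1  2  3  4  5  6  7  8  9 10 11 12 13 14 15 16 17 18
G :  0  0  0  1  1  1  2  2  2  3  0  0  0  1  1  1  2  2  2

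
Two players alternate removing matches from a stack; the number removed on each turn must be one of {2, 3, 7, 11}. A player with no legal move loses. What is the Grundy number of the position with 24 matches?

0

G(0) = 0
G(1) = mex{} = 0
G(2) = mex{0} = 1
G(3) = mex{0,0} = 1
G(4) = mex{1,0} = 2
G(5) = mex{1,1} = 0
G(6) = mex{2,1} = 0
G(7) = mex{0,2,0} = 1
G(8) = mex{0,0,0} = 1
G(9) = mex{1,0,1} = 2
G(10) = mex{1,1,1} = 0
G(11) = mex{2,1,2,0} = 3
G(12) = mex{0,2,0,0} = 1
G(13) = mex{3,0,0,1} = 2
G(14) = mex{1,3,1,1} = 0
G(15) = mex{2,1,1,2} = 0
G(16) = mex{0,2,2,0} = 1
G(17) = mex{0,0,0,0} = 1
G(18) = mex{1,0,3,1} = 2
G(19) = mex{1,1,1,1} = 0
G(20) = mex{2,1,2,2} = 0
G(21) = mex{0,2,0,0} = 1
G(22) = mex{0,0,0,3} = 1
G(23) = mex{1,0,1,1} = 2
G(24) = mex{1,1,1,2} = 0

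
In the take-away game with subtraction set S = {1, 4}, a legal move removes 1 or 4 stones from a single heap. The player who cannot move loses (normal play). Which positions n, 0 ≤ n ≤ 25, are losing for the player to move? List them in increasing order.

G(0) = 0
G(1) = mex{0} = 1
G(2) = mex{1} = 0
G(3) = mex{0} = 1
G(4) = mex{1,0} = 2
G(5) = mex{2,1} = 0
G(6) = mex{0,0} = 1
G(7) = mex{1,1} = 0
G(8) = mex{0,2} = 1
G(9) = mex{1,0} = 2
G(10) = mex{2,1} = 0
G(11) = mex{0,0} = 1
G(12) = mex{1,1} = 0
G(13) = mex{0,2} = 1
G(14) = mex{1,0} = 2
G(15) = mex{2,1} = 0
G(16) = mex{0,0} = 1
G(17) = mex{1,1} = 0
G(18) = mex{0,2} = 1
G(19) = mex{1,0} = 2
G(20) = mex{2,1} = 0
G(21) = mex{0,0} = 1
G(22) = mex{1,1} = 0
G(23) = mex{0,2} = 1
G(24) = mex{1,0} = 2
G(25) = mex{2,1} = 0
P-positions are exactly the n with G(n) = 0.

0, 2, 5, 7, 10, 12, 15, 17, 20, 22, 25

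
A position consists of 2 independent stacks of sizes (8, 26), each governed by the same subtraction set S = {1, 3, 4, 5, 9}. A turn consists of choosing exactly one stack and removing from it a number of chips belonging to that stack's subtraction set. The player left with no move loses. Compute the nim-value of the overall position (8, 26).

All stacks use S = {1, 3, 4, 5, 9}:
G(0) = 0
G(1) = mex{0} = 1
G(2) = mex{1} = 0
G(3) = mex{0,0} = 1
G(4) = mex{1,1,0} = 2
G(5) = mex{2,0,1,0} = 3
G(6) = mex{3,1,0,1} = 2
G(7) = mex{2,2,1,0} = 3
G(8) = mex{3,3,2,1} = 0
G(9) = mex{0,2,3,2,0} = 1
G(10) = mex{1,3,2,3,1} = 0
G(11) = mex{0,0,3,2,0} = 1
G(12) = mex{1,1,0,3,1} = 2
G(13) = mex{2,0,1,0,2} = 3
G(14) = mex{3,1,0,1,3} = 2
G(15) = mex{2,2,1,0,2} = 3
G(16) = mex{3,3,2,1,3} = 0
G(17) = mex{0,2,3,2,0} = 1
G(18) = mex{1,3,2,3,1} = 0
G(19) = mex{0,0,3,2,0} = 1
G(20) = mex{1,1,0,3,1} = 2
G(21) = mex{2,0,1,0,2} = 3
G(22) = mex{3,1,0,1,3} = 2
G(23) = mex{2,2,1,0,2} = 3
G(24) = mex{3,3,2,1,3} = 0
G(25) = mex{0,2,3,2,0} = 1
G(26) = mex{1,3,2,3,1} = 0
Stack A: G(8) = 0.
Stack B: G(26) = 0.
Combined Grundy value = 0 ⊕ 0 = 0.

0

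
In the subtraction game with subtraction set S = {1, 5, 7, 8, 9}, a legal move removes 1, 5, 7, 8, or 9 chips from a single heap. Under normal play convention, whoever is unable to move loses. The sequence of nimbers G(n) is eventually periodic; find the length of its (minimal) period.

n :  0  1  2  3  4  5  6  7  8  9 10 11 12 13 14 15 16 17 18 19 20 21 22 23 24 25 26 27 28 29 30 31 32 33
G :  0  1  0  1  0  1  0  1  2  3  2  3  2  3  2  3  0  1  0  1  0  1  0  1  2  3  2  3  2  3  2  3  0  1
G(n+16) = G(n) holds for n = 0,…,8 (a full window of length max(S) = 9), so the sequence is purely periodic with period 16.

16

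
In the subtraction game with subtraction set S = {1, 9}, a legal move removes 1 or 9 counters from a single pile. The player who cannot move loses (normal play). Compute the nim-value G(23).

1

n :  0  1  2  3  4  5  6  7  8  9 10 11 12 13 14 15 16 17 18 19 20 21 22 23
G :  0  1  0  1  0  1  0  1  0  1  0  1  0  1  0  1  0  1  0  1  0  1  0  1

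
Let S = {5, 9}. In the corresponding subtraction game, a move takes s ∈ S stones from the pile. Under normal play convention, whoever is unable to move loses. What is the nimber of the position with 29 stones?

0

G(0) = 0
G(1) = mex{} = 0
G(2) = mex{} = 0
G(3) = mex{} = 0
G(4) = mex{} = 0
G(5) = mex{0} = 1
G(6) = mex{0} = 1
G(7) = mex{0} = 1
G(8) = mex{0} = 1
G(9) = mex{0,0} = 1
G(10) = mex{1,0} = 2
G(11) = mex{1,0} = 2
G(12) = mex{1,0} = 2
G(13) = mex{1,0} = 2
G(14) = mex{1,1} = 0
G(15) = mex{2,1} = 0
G(16) = mex{2,1} = 0
G(17) = mex{2,1} = 0
G(18) = mex{2,1} = 0
G(19) = mex{0,2} = 1
G(20) = mex{0,2} = 1
G(21) = mex{0,2} = 1
G(22) = mex{0,2} = 1
G(23) = mex{0,0} = 1
G(24) = mex{1,0} = 2
G(25) = mex{1,0} = 2
G(26) = mex{1,0} = 2
G(27) = mex{1,0} = 2
G(28) = mex{1,1} = 0
G(29) = mex{2,1} = 0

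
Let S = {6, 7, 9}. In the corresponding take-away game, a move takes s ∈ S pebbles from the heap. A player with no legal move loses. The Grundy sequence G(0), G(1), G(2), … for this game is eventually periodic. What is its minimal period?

G(0) = 0
G(1) = mex{} = 0
G(2) = mex{} = 0
G(3) = mex{} = 0
G(4) = mex{} = 0
G(5) = mex{} = 0
G(6) = mex{0} = 1
G(7) = mex{0,0} = 1
G(8) = mex{0,0} = 1
G(9) = mex{0,0,0} = 1
G(10) = mex{0,0,0} = 1
G(11) = mex{0,0,0} = 1
G(12) = mex{1,0,0} = 2
G(13) = mex{1,1,0} = 2
G(14) = mex{1,1,0} = 2
G(15) = mex{1,1,1} = 0
G(16) = mex{1,1,1} = 0
G(17) = mex{1,1,1} = 0
G(18) = mex{2,1,1} = 0
G(19) = mex{2,2,1} = 0
G(20) = mex{2,2,1} = 0
G(21) = mex{0,2,2} = 1
G(22) = mex{0,0,2} = 1
G(23) = mex{0,0,2} = 1
G(24) = mex{0,0,0} = 1
G(25) = mex{0,0,0} = 1
G(26) = mex{0,0,0} = 1
G(27) = mex{1,0,0} = 2
G(28) = mex{1,1,0} = 2
G(29) = mex{1,1,0} = 2
G(30) = mex{1,1,1} = 0
G(31) = mex{1,1,1} = 0
G(n+15) = G(n) holds for n = 0,…,8 (a full window of length max(S) = 9), so the sequence is purely periodic with period 15.

15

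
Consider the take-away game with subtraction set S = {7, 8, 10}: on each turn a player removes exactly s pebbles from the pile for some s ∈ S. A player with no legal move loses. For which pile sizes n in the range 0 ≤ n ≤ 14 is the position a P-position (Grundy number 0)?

0, 1, 2, 3, 4, 5, 6

n :  0  1  2  3  4  5  6  7  8  9 10 11 12 13 14
G :  0  0  0  0  0  0  0  1  1  1  1  1  1  1  2
P-positions are exactly the n with G(n) = 0.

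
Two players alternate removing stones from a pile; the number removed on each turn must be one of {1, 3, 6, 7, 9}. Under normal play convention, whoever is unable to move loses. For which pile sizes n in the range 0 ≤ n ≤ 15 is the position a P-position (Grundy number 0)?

0, 2, 4, 12, 14

n :  0  1  2  3  4  5  6  7  8  9 10 11 12 13 14 15
G :  0  1  0  1  0  1  2  3  2  3  2  3  0  1  0  1
P-positions are exactly the n with G(n) = 0.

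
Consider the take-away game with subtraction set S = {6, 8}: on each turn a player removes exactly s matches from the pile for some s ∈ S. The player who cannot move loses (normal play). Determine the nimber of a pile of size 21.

G(0) = 0
G(1) = mex{} = 0
G(2) = mex{} = 0
G(3) = mex{} = 0
G(4) = mex{} = 0
G(5) = mex{} = 0
G(6) = mex{0} = 1
G(7) = mex{0} = 1
G(8) = mex{0,0} = 1
G(9) = mex{0,0} = 1
G(10) = mex{0,0} = 1
G(11) = mex{0,0} = 1
G(12) = mex{1,0} = 2
G(13) = mex{1,0} = 2
G(14) = mex{1,1} = 0
G(15) = mex{1,1} = 0
G(16) = mex{1,1} = 0
G(17) = mex{1,1} = 0
G(18) = mex{2,1} = 0
G(19) = mex{2,1} = 0
G(20) = mex{0,2} = 1
G(21) = mex{0,2} = 1

1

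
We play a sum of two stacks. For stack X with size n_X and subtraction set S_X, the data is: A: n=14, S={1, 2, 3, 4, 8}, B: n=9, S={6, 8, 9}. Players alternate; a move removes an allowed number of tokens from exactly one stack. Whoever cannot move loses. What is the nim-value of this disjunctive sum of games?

Stack A, S = {1, 2, 3, 4, 8}:
n :  0  1  2  3  4  5  6  7  8  9 10 11 12 13 14
G :  0  1  2  3  4  0  1  2  3  4  0  1  2  3  4
G_A(14) = 4.
Stack B, S = {6, 8, 9}:
G(0) = 0
G(1) = mex{} = 0
G(2) = mex{} = 0
G(3) = mex{} = 0
G(4) = mex{} = 0
G(5) = mex{} = 0
G(6) = mex{0} = 1
G(7) = mex{0} = 1
G(8) = mex{0,0} = 1
G(9) = mex{0,0,0} = 1
G_B(9) = 1.
Combined Grundy value = 4 ⊕ 1 = 5.

5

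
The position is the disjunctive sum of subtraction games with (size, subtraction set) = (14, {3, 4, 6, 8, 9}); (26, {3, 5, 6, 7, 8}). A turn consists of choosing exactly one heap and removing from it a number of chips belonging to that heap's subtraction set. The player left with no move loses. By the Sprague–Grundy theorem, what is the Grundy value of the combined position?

Heap A, S = {3, 4, 6, 8, 9}:
G(0) = 0
G(1) = mex{} = 0
G(2) = mex{} = 0
G(3) = mex{0} = 1
G(4) = mex{0,0} = 1
G(5) = mex{0,0} = 1
G(6) = mex{1,0,0} = 2
G(7) = mex{1,1,0} = 2
G(8) = mex{1,1,0,0} = 2
G(9) = mex{2,1,1,0,0} = 3
G(10) = mex{2,2,1,0,0} = 3
G(11) = mex{2,2,1,1,0} = 3
G(12) = mex{3,2,2,1,1} = 0
G(13) = mex{3,3,2,1,1} = 0
G(14) = mex{3,3,2,2,1} = 0
G_A(14) = 0.
Heap B, S = {3, 5, 6, 7, 8}:
n :  0  1  2  3  4  5  6  7  8  9 10 11 12 13 14 15 16 17 18 19 20 21 22 23 24 25 26
G :  0  0  0  1  1  1  2  2  2  3  3  0  0  0  1  1  1  2  2  2  3  3  0  0  0  1  1
G_B(26) = 1.
Combined Grundy value = 0 ⊕ 1 = 1.

1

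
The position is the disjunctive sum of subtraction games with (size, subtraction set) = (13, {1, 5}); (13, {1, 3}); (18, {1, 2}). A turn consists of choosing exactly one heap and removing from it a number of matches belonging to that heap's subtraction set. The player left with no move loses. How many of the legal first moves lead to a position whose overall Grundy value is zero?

Heap A, S = {1, 5}:
n :  0  1  2  3  4  5  6  7  8  9 10 11 12 13
G :  0  1  0  1  0  1  0  1  0  1  0  1  0  1
G_A(13) = 1.
Heap B, S = {1, 3}:
G(0) = 0
G(1) = mex{0} = 1
G(2) = mex{1} = 0
G(3) = mex{0,0} = 1
G(4) = mex{1,1} = 0
G(5) = mex{0,0} = 1
G(6) = mex{1,1} = 0
G(7) = mex{0,0} = 1
G(8) = mex{1,1} = 0
G(9) = mex{0,0} = 1
G(10) = mex{1,1} = 0
G(11) = mex{0,0} = 1
G(12) = mex{1,1} = 0
G(13) = mex{0,0} = 1
G_B(13) = 1.
Heap C, S = {1, 2}:
n :  0  1  2  3  4  5  6  7  8  9 10 11 12 13 14 15 16 17 18
G :  0  1  2  0  1  2  0  1  2  0  1  2  0  1  2  0  1  2  0
G_C(18) = 0.
Combined Grundy value = 1 ⊕ 1 ⊕ 0 = 0.
A winning move leaves total XOR = 0, i.e. changes one component's Grundy value g to g ⊕ X where X is the current total.
Heap A: target g' = 1⊕0 = 1, but every legal move changes the Grundy value (mex property), so 0 moves.
Heap B: target g' = 1⊕0 = 1, but every legal move changes the Grundy value (mex property), so 0 moves.
Heap C: target g' = 0⊕0 = 0, but every legal move changes the Grundy value (mex property), so 0 moves.

0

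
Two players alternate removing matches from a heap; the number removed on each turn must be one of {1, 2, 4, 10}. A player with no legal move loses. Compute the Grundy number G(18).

G(0) = 0
G(1) = mex{0} = 1
G(2) = mex{1,0} = 2
G(3) = mex{2,1} = 0
G(4) = mex{0,2,0} = 1
G(5) = mex{1,0,1} = 2
G(6) = mex{2,1,2} = 0
G(7) = mex{0,2,0} = 1
G(8) = mex{1,0,1} = 2
G(9) = mex{2,1,2} = 0
G(10) = mex{0,2,0,0} = 1
G(11) = mex{1,0,1,1} = 2
G(12) = mex{2,1,2,2} = 0
G(13) = mex{0,2,0,0} = 1
G(14) = mex{1,0,1,1} = 2
G(15) = mex{2,1,2,2} = 0
G(16) = mex{0,2,0,0} = 1
G(17) = mex{1,0,1,1} = 2
G(18) = mex{2,1,2,2} = 0

0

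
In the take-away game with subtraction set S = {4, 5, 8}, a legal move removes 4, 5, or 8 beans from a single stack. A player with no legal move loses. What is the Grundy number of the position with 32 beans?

n :  0  1  2  3  4  5  6  7  8  9 10 11 12 13 14 15 16 17 18 19 20 21 22 23 24 25 26 27 28 29 30 31 32
G :  0  0  0  0  1  1  1  1  2  2  2  2  0  0  0  0  1  1  1  1  2  2  2  2  0  0  0  0  1  1  1  1  2

2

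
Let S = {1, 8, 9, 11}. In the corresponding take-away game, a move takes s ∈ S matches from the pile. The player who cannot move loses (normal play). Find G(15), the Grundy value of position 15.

n :  0  1  2  3  4  5  6  7  8  9 10 11 12 13 14 15
G :  0  1  0  1  0  1  0  1  2  3  2  3  2  3  2  3

3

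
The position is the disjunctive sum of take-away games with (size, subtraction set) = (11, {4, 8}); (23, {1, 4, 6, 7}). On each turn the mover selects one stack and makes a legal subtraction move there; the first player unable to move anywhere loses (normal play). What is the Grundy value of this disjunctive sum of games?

Stack A, S = {4, 8}:
n :  0  1  2  3  4  5  6  7  8  9 10 11
G :  0  0  0  0  1  1  1  1  2  2  2  2
G_A(11) = 2.
Stack B, S = {1, 4, 6, 7}:
G(0) = 0
G(1) = mex{0} = 1
G(2) = mex{1} = 0
G(3) = mex{0} = 1
G(4) = mex{1,0} = 2
G(5) = mex{2,1} = 0
G(6) = mex{0,0,0} = 1
G(7) = mex{1,1,1,0} = 2
G(8) = mex{2,2,0,1} = 3
G(9) = mex{3,0,1,0} = 2
G(10) = mex{2,1,2,1} = 0
G(11) = mex{0,2,0,2} = 1
G(12) = mex{1,3,1,0} = 2
G(13) = mex{2,2,2,1} = 0
G(14) = mex{0,0,3,2} = 1
G(15) = mex{1,1,2,3} = 0
G(16) = mex{0,2,0,2} = 1
G(17) = mex{1,0,1,0} = 2
G(18) = mex{2,1,2,1} = 0
G(19) = mex{0,0,0,2} = 1
G(20) = mex{1,1,1,0} = 2
G(21) = mex{2,2,0,1} = 3
G(22) = mex{3,0,1,0} = 2
G(23) = mex{2,1,2,1} = 0
G_B(23) = 0.
Combined Grundy value = 2 ⊕ 0 = 2.

2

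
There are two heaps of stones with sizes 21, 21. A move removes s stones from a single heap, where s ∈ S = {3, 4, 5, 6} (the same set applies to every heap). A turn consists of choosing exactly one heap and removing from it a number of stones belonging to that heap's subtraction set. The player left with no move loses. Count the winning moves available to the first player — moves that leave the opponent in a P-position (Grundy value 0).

All heaps use S = {3, 4, 5, 6}:
G(0) = 0
G(1) = mex{} = 0
G(2) = mex{} = 0
G(3) = mex{0} = 1
G(4) = mex{0,0} = 1
G(5) = mex{0,0,0} = 1
G(6) = mex{1,0,0,0} = 2
G(7) = mex{1,1,0,0} = 2
G(8) = mex{1,1,1,0} = 2
G(9) = mex{2,1,1,1} = 0
G(10) = mex{2,2,1,1} = 0
G(11) = mex{2,2,2,1} = 0
G(12) = mex{0,2,2,2} = 1
G(13) = mex{0,0,2,2} = 1
G(14) = mex{0,0,0,2} = 1
G(15) = mex{1,0,0,0} = 2
G(16) = mex{1,1,0,0} = 2
G(17) = mex{1,1,1,0} = 2
G(18) = mex{2,1,1,1} = 0
G(19) = mex{2,2,1,1} = 0
G(20) = mex{2,2,2,1} = 0
G(21) = mex{0,2,2,2} = 1
Heap A: G(21) = 1.
Heap B: G(21) = 1.
Combined Grundy value = 1 ⊕ 1 = 0.
A winning move leaves total XOR = 0, i.e. changes one component's Grundy value g to g ⊕ X where X is the current total.
Heap A: target g' = 1⊕0 = 1, but every legal move changes the Grundy value (mex property), so 0 moves.
Heap B: target g' = 1⊕0 = 1, but every legal move changes the Grundy value (mex property), so 0 moves.

0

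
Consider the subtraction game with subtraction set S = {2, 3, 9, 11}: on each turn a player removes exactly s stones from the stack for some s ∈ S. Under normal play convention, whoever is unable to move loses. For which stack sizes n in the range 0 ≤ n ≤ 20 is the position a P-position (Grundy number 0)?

0, 1, 5, 6, 13, 18, 19

G(0) = 0
G(1) = mex{} = 0
G(2) = mex{0} = 1
G(3) = mex{0,0} = 1
G(4) = mex{1,0} = 2
G(5) = mex{1,1} = 0
G(6) = mex{2,1} = 0
G(7) = mex{0,2} = 1
G(8) = mex{0,0} = 1
G(9) = mex{1,0,0} = 2
G(10) = mex{1,1,0} = 2
G(11) = mex{2,1,1,0} = 3
G(12) = mex{2,2,1,0} = 3
G(13) = mex{3,2,2,1} = 0
G(14) = mex{3,3,0,1} = 2
G(15) = mex{0,3,0,2} = 1
G(16) = mex{2,0,1,0} = 3
G(17) = mex{1,2,1,0} = 3
G(18) = mex{3,1,2,1} = 0
G(19) = mex{3,3,2,1} = 0
G(20) = mex{0,3,3,2} = 1
P-positions are exactly the n with G(n) = 0.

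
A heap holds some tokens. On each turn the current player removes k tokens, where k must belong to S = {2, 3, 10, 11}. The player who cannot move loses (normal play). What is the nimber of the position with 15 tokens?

1

G(0) = 0
G(1) = mex{} = 0
G(2) = mex{0} = 1
G(3) = mex{0,0} = 1
G(4) = mex{1,0} = 2
G(5) = mex{1,1} = 0
G(6) = mex{2,1} = 0
G(7) = mex{0,2} = 1
G(8) = mex{0,0} = 1
G(9) = mex{1,0} = 2
G(10) = mex{1,1,0} = 2
G(11) = mex{2,1,0,0} = 3
G(12) = mex{2,2,1,0} = 3
G(13) = mex{3,2,1,1} = 0
G(14) = mex{3,3,2,1} = 0
G(15) = mex{0,3,0,2} = 1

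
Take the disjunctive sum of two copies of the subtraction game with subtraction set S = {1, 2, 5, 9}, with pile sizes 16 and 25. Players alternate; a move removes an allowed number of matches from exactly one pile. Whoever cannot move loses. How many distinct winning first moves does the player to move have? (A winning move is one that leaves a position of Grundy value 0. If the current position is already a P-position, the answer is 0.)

4

All piles use S = {1, 2, 5, 9}:
n :  0  1  2  3  4  5  6  7  8  9 10 11 12 13 14 15 16 17 18 19 20 21 22 23 24 25
G :  0  1  2  0  1  2  0  1  2  3  0  1  2  0  1  2  0  1  2  3  0  1  2  0  1  2
Pile A: G(16) = 0.
Pile B: G(25) = 2.
Combined Grundy value = 0 ⊕ 2 = 2.
A winning move leaves total XOR = 0, i.e. changes one component's Grundy value g to g ⊕ X where X is the current total.
Pile A: need g' = 0⊕2 = 2. Options: 16−1→G=2, 16−2→G=1, 16−5→G=1, 16−9→G=1. Hits: 1.
Pile B: need g' = 2⊕2 = 0. Options: 25−1→G=1, 25−2→G=0, 25−5→G=0, 25−9→G=0. Hits: 3.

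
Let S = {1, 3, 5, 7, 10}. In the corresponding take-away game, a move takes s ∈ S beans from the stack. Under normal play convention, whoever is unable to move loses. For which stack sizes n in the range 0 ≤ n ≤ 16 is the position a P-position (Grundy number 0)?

G(0) = 0
G(1) = mex{0} = 1
G(2) = mex{1} = 0
G(3) = mex{0,0} = 1
G(4) = mex{1,1} = 0
G(5) = mex{0,0,0} = 1
G(6) = mex{1,1,1} = 0
G(7) = mex{0,0,0,0} = 1
G(8) = mex{1,1,1,1} = 0
G(9) = mex{0,0,0,0} = 1
G(10) = mex{1,1,1,1,0} = 2
G(11) = mex{2,0,0,0,1} = 3
G(12) = mex{3,1,1,1,0} = 2
G(13) = mex{2,2,0,0,1} = 3
G(14) = mex{3,3,1,1,0} = 2
G(15) = mex{2,2,2,0,1} = 3
G(16) = mex{3,3,3,1,0} = 2
P-positions are exactly the n with G(n) = 0.

0, 2, 4, 6, 8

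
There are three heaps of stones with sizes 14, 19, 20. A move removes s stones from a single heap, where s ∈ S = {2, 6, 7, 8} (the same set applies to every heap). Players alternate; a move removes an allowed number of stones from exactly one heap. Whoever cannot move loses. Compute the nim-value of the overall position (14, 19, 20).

All heaps use S = {2, 6, 7, 8}:
G(0) = 0
G(1) = mex{} = 0
G(2) = mex{0} = 1
G(3) = mex{0} = 1
G(4) = mex{1} = 0
G(5) = mex{1} = 0
G(6) = mex{0,0} = 1
G(7) = mex{0,0,0} = 1
G(8) = mex{1,1,0,0} = 2
G(9) = mex{1,1,1,0} = 2
G(10) = mex{2,0,1,1} = 3
G(11) = mex{2,0,0,1} = 3
G(12) = mex{3,1,0,0} = 2
G(13) = mex{3,1,1,0} = 2
G(14) = mex{2,2,1,1} = 0
G(15) = mex{2,2,2,1} = 0
G(16) = mex{0,3,2,2} = 1
G(17) = mex{0,3,3,2} = 1
G(18) = mex{1,2,3,3} = 0
G(19) = mex{1,2,2,3} = 0
G(20) = mex{0,0,2,2} = 1
Heap A: G(14) = 0.
Heap B: G(19) = 0.
Heap C: G(20) = 1.
Combined Grundy value = 0 ⊕ 0 ⊕ 1 = 1.

1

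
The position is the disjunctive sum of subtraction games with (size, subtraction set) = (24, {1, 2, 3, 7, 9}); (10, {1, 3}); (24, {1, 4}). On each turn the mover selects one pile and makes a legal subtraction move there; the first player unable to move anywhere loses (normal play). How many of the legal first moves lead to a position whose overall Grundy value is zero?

2

Pile A, S = {1, 2, 3, 7, 9}:
G(0) = 0
G(1) = mex{0} = 1
G(2) = mex{1,0} = 2
G(3) = mex{2,1,0} = 3
G(4) = mex{3,2,1} = 0
G(5) = mex{0,3,2} = 1
G(6) = mex{1,0,3} = 2
G(7) = mex{2,1,0,0} = 3
G(8) = mex{3,2,1,1} = 0
G(9) = mex{0,3,2,2,0} = 1
G(10) = mex{1,0,3,3,1} = 2
G(11) = mex{2,1,0,0,2} = 3
G(12) = mex{3,2,1,1,3} = 0
G(13) = mex{0,3,2,2,0} = 1
G(14) = mex{1,0,3,3,1} = 2
G(15) = mex{2,1,0,0,2} = 3
G(16) = mex{3,2,1,1,3} = 0
G(17) = mex{0,3,2,2,0} = 1
G(18) = mex{1,0,3,3,1} = 2
G(19) = mex{2,1,0,0,2} = 3
G(20) = mex{3,2,1,1,3} = 0
G(21) = mex{0,3,2,2,0} = 1
G(22) = mex{1,0,3,3,1} = 2
G(23) = mex{2,1,0,0,2} = 3
G(24) = mex{3,2,1,1,3} = 0
G_A(24) = 0.
Pile B, S = {1, 3}:
n :  0  1  2  3  4  5  6  7  8  9 10
G :  0  1  0  1  0  1  0  1  0  1  0
G_B(10) = 0.
Pile C, S = {1, 4}:
n :  0  1  2  3  4  5  6  7  8  9 10 11 12 13 14 15 16 17 18 19 20 21 22 23 24
G :  0  1  0  1  2  0  1  0  1  2  0  1  0  1  2  0  1  0  1  2  0  1  0  1  2
G_C(24) = 2.
Combined Grundy value = 0 ⊕ 0 ⊕ 2 = 2.
A winning move leaves total XOR = 0, i.e. changes one component's Grundy value g to g ⊕ X where X is the current total.
Pile A: need g' = 0⊕2 = 2. Options: 24−1→G=3, 24−2→G=2, 24−3→G=1, 24−7→G=1, 24−9→G=3. Hits: 1.
Pile B: need g' = 0⊕2 = 2. Options: 10−1→G=1, 10−3→G=1. Hits: 0.
Pile C: need g' = 2⊕2 = 0. Options: 24−1→G=1, 24−4→G=0. Hits: 1.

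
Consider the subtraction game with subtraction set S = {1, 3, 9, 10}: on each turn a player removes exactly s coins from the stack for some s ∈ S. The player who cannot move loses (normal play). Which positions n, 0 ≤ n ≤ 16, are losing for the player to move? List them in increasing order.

G(0) = 0
G(1) = mex{0} = 1
G(2) = mex{1} = 0
G(3) = mex{0,0} = 1
G(4) = mex{1,1} = 0
G(5) = mex{0,0} = 1
G(6) = mex{1,1} = 0
G(7) = mex{0,0} = 1
G(8) = mex{1,1} = 0
G(9) = mex{0,0,0} = 1
G(10) = mex{1,1,1,0} = 2
G(11) = mex{2,0,0,1} = 3
G(12) = mex{3,1,1,0} = 2
G(13) = mex{2,2,0,1} = 3
G(14) = mex{3,3,1,0} = 2
G(15) = mex{2,2,0,1} = 3
G(16) = mex{3,3,1,0} = 2
P-positions are exactly the n with G(n) = 0.

0, 2, 4, 6, 8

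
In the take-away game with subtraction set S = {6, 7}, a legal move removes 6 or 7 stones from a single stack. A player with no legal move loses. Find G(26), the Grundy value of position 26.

0

n :  0  1  2  3  4  5  6  7  8  9 10 11 12 13 14 15 16 17 18 19 20 21 22 23 24 25 26
G :  0  0  0  0  0  0  1  1  1  1  1  1  2  0  0  0  0  0  0  1  1  1  1  1  1  2  0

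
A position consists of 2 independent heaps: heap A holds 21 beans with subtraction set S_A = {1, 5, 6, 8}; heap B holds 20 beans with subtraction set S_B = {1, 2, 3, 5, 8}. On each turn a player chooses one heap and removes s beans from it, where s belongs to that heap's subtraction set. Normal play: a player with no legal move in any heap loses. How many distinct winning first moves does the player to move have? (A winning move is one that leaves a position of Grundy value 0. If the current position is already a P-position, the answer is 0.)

3

Heap A, S = {1, 5, 6, 8}:
n :  0  1  2  3  4  5  6  7  8  9 10 11 12 13 14 15 16 17 18 19 20 21
G :  0  1  0  1  0  1  2  3  2  3  2  0  1  0  1  0  1  2  3  2  3  2
G_A(21) = 2.
Heap B, S = {1, 2, 3, 5, 8}:
G(0) = 0
G(1) = mex{0} = 1
G(2) = mex{1,0} = 2
G(3) = mex{2,1,0} = 3
G(4) = mex{3,2,1} = 0
G(5) = mex{0,3,2,0} = 1
G(6) = mex{1,0,3,1} = 2
G(7) = mex{2,1,0,2} = 3
G(8) = mex{3,2,1,3,0} = 4
G(9) = mex{4,3,2,0,1} = 5
G(10) = mex{5,4,3,1,2} = 0
G(11) = mex{0,5,4,2,3} = 1
G(12) = mex{1,0,5,3,0} = 2
G(13) = mex{2,1,0,4,1} = 3
G(14) = mex{3,2,1,5,2} = 0
G(15) = mex{0,3,2,0,3} = 1
G(16) = mex{1,0,3,1,4} = 2
G(17) = mex{2,1,0,2,5} = 3
G(18) = mex{3,2,1,3,0} = 4
G(19) = mex{4,3,2,0,1} = 5
G(20) = mex{5,4,3,1,2} = 0
G_B(20) = 0.
Combined Grundy value = 2 ⊕ 0 = 2.
A winning move leaves total XOR = 0, i.e. changes one component's Grundy value g to g ⊕ X where X is the current total.
Heap A: need g' = 2⊕2 = 0. Options: 21−1→G=3, 21−5→G=1, 21−6→G=0, 21−8→G=0. Hits: 2.
Heap B: need g' = 0⊕2 = 2. Options: 20−1→G=5, 20−2→G=4, 20−3→G=3, 20−5→G=1, 20−8→G=2. Hits: 1.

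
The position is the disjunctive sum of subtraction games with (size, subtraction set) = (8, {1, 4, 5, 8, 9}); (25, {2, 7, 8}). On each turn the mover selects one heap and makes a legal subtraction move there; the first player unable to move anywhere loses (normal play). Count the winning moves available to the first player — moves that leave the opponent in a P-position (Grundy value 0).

Heap A, S = {1, 4, 5, 8, 9}:
n : 0 1 2 3 4 5 6 7 8
G : 0 1 0 1 2 3 2 3 4
G_A(8) = 4.
Heap B, S = {2, 7, 8}:
n :  0  1  2  3  4  5  6  7  8  9 10 11 12 13 14 15 16 17 18 19 20 21 22 23 24 25
G :  0  0  1  1  0  0  1  1  2  2  0  3  1  2  0  0  1  1  2  0  0  1  1  2  0  0
G_B(25) = 0.
Combined Grundy value = 4 ⊕ 0 = 4.
A winning move leaves total XOR = 0, i.e. changes one component's Grundy value g to g ⊕ X where X is the current total.
Heap A: need g' = 4⊕4 = 0. Options: 8−1→G=3, 8−4→G=2, 8−5→G=1, 8−8→G=0. Hits: 1.
Heap B: need g' = 0⊕4 = 4. Options: 25−2→G=2, 25−7→G=2, 25−8→G=1. Hits: 0.

1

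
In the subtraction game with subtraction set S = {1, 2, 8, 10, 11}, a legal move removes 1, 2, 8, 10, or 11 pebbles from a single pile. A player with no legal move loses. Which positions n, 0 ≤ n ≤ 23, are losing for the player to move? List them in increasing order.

0, 3, 6, 9, 12, 15, 18, 21

n :  0  1  2  3  4  5  6  7  8  9 10 11 12 13 14 15 16 17 18 19 20 21 22 23
G :  0  1  2  0  1  2  0  1  2  0  1  2  0  1  2  0  1  2  0  1  2  0  1  2
P-positions are exactly the n with G(n) = 0.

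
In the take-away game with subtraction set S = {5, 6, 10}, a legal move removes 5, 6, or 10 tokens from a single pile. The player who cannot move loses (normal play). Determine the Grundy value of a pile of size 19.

n :  0  1  2  3  4  5  6  7  8  9 10 11 12 13 14 15 16 17 18 19
G :  0  0  0  0  0  1  1  1  1  1  2  2  2  2  2  0  0  0  0  0

0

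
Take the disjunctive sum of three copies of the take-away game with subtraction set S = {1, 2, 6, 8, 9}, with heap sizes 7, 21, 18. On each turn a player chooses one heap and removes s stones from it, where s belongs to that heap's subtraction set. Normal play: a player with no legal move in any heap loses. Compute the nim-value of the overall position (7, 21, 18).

1

All heaps use S = {1, 2, 6, 8, 9}:
G(0) = 0
G(1) = mex{0} = 1
G(2) = mex{1,0} = 2
G(3) = mex{2,1} = 0
G(4) = mex{0,2} = 1
G(5) = mex{1,0} = 2
G(6) = mex{2,1,0} = 3
G(7) = mex{3,2,1} = 0
G(8) = mex{0,3,2,0} = 1
G(9) = mex{1,0,0,1,0} = 2
G(10) = mex{2,1,1,2,1} = 0
G(11) = mex{0,2,2,0,2} = 1
G(12) = mex{1,0,3,1,0} = 2
G(13) = mex{2,1,0,2,1} = 3
G(14) = mex{3,2,1,3,2} = 0
G(15) = mex{0,3,2,0,3} = 1
G(16) = mex{1,0,0,1,0} = 2
G(17) = mex{2,1,1,2,1} = 0
G(18) = mex{0,2,2,0,2} = 1
G(19) = mex{1,0,3,1,0} = 2
G(20) = mex{2,1,0,2,1} = 3
G(21) = mex{3,2,1,3,2} = 0
Heap A: G(7) = 0.
Heap B: G(21) = 0.
Heap C: G(18) = 1.
Combined Grundy value = 0 ⊕ 0 ⊕ 1 = 1.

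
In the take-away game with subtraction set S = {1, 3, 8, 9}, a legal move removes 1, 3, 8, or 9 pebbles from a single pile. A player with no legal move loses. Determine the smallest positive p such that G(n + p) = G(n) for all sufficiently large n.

16

n :  0  1  2  3  4  5  6  7  8  9 10 11 12 13 14 15 16 17 18 19 20 21 22 23 24 25 26 27 28 29 30 31 32 33
G :  0  1  0  1  0  1  0  1  2  3  2  3  2  3  2  3  0  1  0  1  0  1  0  1  2  3  2  3  2  3  2  3  0  1
G(n+16) = G(n) holds for n = 0,…,8 (a full window of length max(S) = 9), so the sequence is purely periodic with period 16.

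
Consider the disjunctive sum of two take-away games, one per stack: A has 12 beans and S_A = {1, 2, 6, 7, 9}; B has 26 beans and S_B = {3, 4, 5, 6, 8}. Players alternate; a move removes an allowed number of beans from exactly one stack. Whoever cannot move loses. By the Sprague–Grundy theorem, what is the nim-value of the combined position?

Stack A, S = {1, 2, 6, 7, 9}:
n :  0  1  2  3  4  5  6  7  8  9 10 11 12
G :  0  1  2  0  1  2  3  4  0  1  2  0  1
G_A(12) = 1.
Stack B, S = {3, 4, 5, 6, 8}:
G(0) = 0
G(1) = mex{} = 0
G(2) = mex{} = 0
G(3) = mex{0} = 1
G(4) = mex{0,0} = 1
G(5) = mex{0,0,0} = 1
G(6) = mex{1,0,0,0} = 2
G(7) = mex{1,1,0,0} = 2
G(8) = mex{1,1,1,0,0} = 2
G(9) = mex{2,1,1,1,0} = 3
G(10) = mex{2,2,1,1,0} = 3
G(11) = mex{2,2,2,1,1} = 0
G(12) = mex{3,2,2,2,1} = 0
G(13) = mex{3,3,2,2,1} = 0
G(14) = mex{0,3,3,2,2} = 1
G(15) = mex{0,0,3,3,2} = 1
G(16) = mex{0,0,0,3,2} = 1
G(17) = mex{1,0,0,0,3} = 2
G(18) = mex{1,1,0,0,3} = 2
G(19) = mex{1,1,1,0,0} = 2
G(20) = mex{2,1,1,1,0} = 3
G(21) = mex{2,2,1,1,0} = 3
G(22) = mex{2,2,2,1,1} = 0
G(23) = mex{3,2,2,2,1} = 0
G(24) = mex{3,3,2,2,1} = 0
G(25) = mex{0,3,3,2,2} = 1
G(26) = mex{0,0,3,3,2} = 1
G_B(26) = 1.
Combined Grundy value = 1 ⊕ 1 = 0.

0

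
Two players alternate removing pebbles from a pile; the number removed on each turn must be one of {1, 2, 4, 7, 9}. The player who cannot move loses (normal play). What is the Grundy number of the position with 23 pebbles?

n :  0  1  2  3  4  5  6  7  8  9 10 11 12 13 14 15 16 17 18 19 20 21 22 23
G :  0  1  2  0  1  2  0  1  2  3  4  0  1  2  0  1  2  0  1  2  3  4  0  1

1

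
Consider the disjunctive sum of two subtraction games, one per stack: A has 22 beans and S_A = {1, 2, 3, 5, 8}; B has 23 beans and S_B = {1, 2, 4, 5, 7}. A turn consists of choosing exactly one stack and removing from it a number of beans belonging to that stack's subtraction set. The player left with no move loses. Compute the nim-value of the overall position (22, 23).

Stack A, S = {1, 2, 3, 5, 8}:
G(0) = 0
G(1) = mex{0} = 1
G(2) = mex{1,0} = 2
G(3) = mex{2,1,0} = 3
G(4) = mex{3,2,1} = 0
G(5) = mex{0,3,2,0} = 1
G(6) = mex{1,0,3,1} = 2
G(7) = mex{2,1,0,2} = 3
G(8) = mex{3,2,1,3,0} = 4
G(9) = mex{4,3,2,0,1} = 5
G(10) = mex{5,4,3,1,2} = 0
G(11) = mex{0,5,4,2,3} = 1
G(12) = mex{1,0,5,3,0} = 2
G(13) = mex{2,1,0,4,1} = 3
G(14) = mex{3,2,1,5,2} = 0
G(15) = mex{0,3,2,0,3} = 1
G(16) = mex{1,0,3,1,4} = 2
G(17) = mex{2,1,0,2,5} = 3
G(18) = mex{3,2,1,3,0} = 4
G(19) = mex{4,3,2,0,1} = 5
G(20) = mex{5,4,3,1,2} = 0
G(21) = mex{0,5,4,2,3} = 1
G(22) = mex{1,0,5,3,0} = 2
G_A(22) = 2.
Stack B, S = {1, 2, 4, 5, 7}:
G(0) = 0
G(1) = mex{0} = 1
G(2) = mex{1,0} = 2
G(3) = mex{2,1} = 0
G(4) = mex{0,2,0} = 1
G(5) = mex{1,0,1,0} = 2
G(6) = mex{2,1,2,1} = 0
G(7) = mex{0,2,0,2,0} = 1
G(8) = mex{1,0,1,0,1} = 2
G(9) = mex{2,1,2,1,2} = 0
G(10) = mex{0,2,0,2,0} = 1
G(11) = mex{1,0,1,0,1} = 2
G(12) = mex{2,1,2,1,2} = 0
G(13) = mex{0,2,0,2,0} = 1
G(14) = mex{1,0,1,0,1} = 2
G(15) = mex{2,1,2,1,2} = 0
G(16) = mex{0,2,0,2,0} = 1
G(17) = mex{1,0,1,0,1} = 2
G(18) = mex{2,1,2,1,2} = 0
G(19) = mex{0,2,0,2,0} = 1
G(20) = mex{1,0,1,0,1} = 2
G(21) = mex{2,1,2,1,2} = 0
G(22) = mex{0,2,0,2,0} = 1
G(23) = mex{1,0,1,0,1} = 2
G_B(23) = 2.
Combined Grundy value = 2 ⊕ 2 = 0.

0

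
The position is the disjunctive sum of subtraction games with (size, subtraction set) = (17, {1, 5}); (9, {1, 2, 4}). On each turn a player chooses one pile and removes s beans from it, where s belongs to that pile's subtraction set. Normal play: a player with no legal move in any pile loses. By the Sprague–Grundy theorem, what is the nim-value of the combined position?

1

Pile A, S = {1, 5}:
n :  0  1  2  3  4  5  6  7  8  9 10 11 12 13 14 15 16 17
G :  0  1  0  1  0  1  0  1  0  1  0  1  0  1  0  1  0  1
G_A(17) = 1.
Pile B, S = {1, 2, 4}:
n : 0 1 2 3 4 5 6 7 8 9
G : 0 1 2 0 1 2 0 1 2 0
G_B(9) = 0.
Combined Grundy value = 1 ⊕ 0 = 1.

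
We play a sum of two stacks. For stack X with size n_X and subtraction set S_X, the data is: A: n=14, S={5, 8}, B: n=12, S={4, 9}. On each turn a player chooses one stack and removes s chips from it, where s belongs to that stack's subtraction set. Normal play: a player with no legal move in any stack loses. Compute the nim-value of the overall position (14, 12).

1

Stack A, S = {5, 8}:
n :  0  1  2  3  4  5  6  7  8  9 10 11 12 13 14
G :  0  0  0  0  0  1  1  1  1  1  2  2  2  0  0
G_A(14) = 0.
Stack B, S = {4, 9}:
G(0) = 0
G(1) = mex{} = 0
G(2) = mex{} = 0
G(3) = mex{} = 0
G(4) = mex{0} = 1
G(5) = mex{0} = 1
G(6) = mex{0} = 1
G(7) = mex{0} = 1
G(8) = mex{1} = 0
G(9) = mex{1,0} = 2
G(10) = mex{1,0} = 2
G(11) = mex{1,0} = 2
G(12) = mex{0,0} = 1
G_B(12) = 1.
Combined Grundy value = 0 ⊕ 1 = 1.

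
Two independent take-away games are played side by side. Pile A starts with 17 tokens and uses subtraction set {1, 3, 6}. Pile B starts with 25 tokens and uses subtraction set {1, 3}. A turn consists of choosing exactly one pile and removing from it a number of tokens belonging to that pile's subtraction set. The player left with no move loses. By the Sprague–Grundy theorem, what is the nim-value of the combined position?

Pile A, S = {1, 3, 6}:
G(0) = 0
G(1) = mex{0} = 1
G(2) = mex{1} = 0
G(3) = mex{0,0} = 1
G(4) = mex{1,1} = 0
G(5) = mex{0,0} = 1
G(6) = mex{1,1,0} = 2
G(7) = mex{2,0,1} = 3
G(8) = mex{3,1,0} = 2
G(9) = mex{2,2,1} = 0
G(10) = mex{0,3,0} = 1
G(11) = mex{1,2,1} = 0
G(12) = mex{0,0,2} = 1
G(13) = mex{1,1,3} = 0
G(14) = mex{0,0,2} = 1
G(15) = mex{1,1,0} = 2
G(16) = mex{2,0,1} = 3
G(17) = mex{3,1,0} = 2
G_A(17) = 2.
Pile B, S = {1, 3}:
n :  0  1  2  3  4  5  6  7  8  9 10 11 12 13 14 15 16 17 18 19 20 21 22 23 24 25
G :  0  1  0  1  0  1  0  1  0  1  0  1  0  1  0  1  0  1  0  1  0  1  0  1  0  1
G_B(25) = 1.
Combined Grundy value = 2 ⊕ 1 = 3.

3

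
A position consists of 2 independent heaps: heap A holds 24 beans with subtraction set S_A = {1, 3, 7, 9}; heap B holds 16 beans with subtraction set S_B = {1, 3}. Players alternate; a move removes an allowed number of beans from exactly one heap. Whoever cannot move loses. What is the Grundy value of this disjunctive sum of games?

Heap A, S = {1, 3, 7, 9}:
G(0) = 0
G(1) = mex{0} = 1
G(2) = mex{1} = 0
G(3) = mex{0,0} = 1
G(4) = mex{1,1} = 0
G(5) = mex{0,0} = 1
G(6) = mex{1,1} = 0
G(7) = mex{0,0,0} = 1
G(8) = mex{1,1,1} = 0
G(9) = mex{0,0,0,0} = 1
G(10) = mex{1,1,1,1} = 0
G(11) = mex{0,0,0,0} = 1
G(12) = mex{1,1,1,1} = 0
G(13) = mex{0,0,0,0} = 1
G(14) = mex{1,1,1,1} = 0
G(15) = mex{0,0,0,0} = 1
G(16) = mex{1,1,1,1} = 0
G(17) = mex{0,0,0,0} = 1
G(18) = mex{1,1,1,1} = 0
G(19) = mex{0,0,0,0} = 1
G(20) = mex{1,1,1,1} = 0
G(21) = mex{0,0,0,0} = 1
G(22) = mex{1,1,1,1} = 0
G(23) = mex{0,0,0,0} = 1
G(24) = mex{1,1,1,1} = 0
G_A(24) = 0.
Heap B, S = {1, 3}:
n :  0  1  2  3  4  5  6  7  8  9 10 11 12 13 14 15 16
G :  0  1  0  1  0  1  0  1  0  1  0  1  0  1  0  1  0
G_B(16) = 0.
Combined Grundy value = 0 ⊕ 0 = 0.

0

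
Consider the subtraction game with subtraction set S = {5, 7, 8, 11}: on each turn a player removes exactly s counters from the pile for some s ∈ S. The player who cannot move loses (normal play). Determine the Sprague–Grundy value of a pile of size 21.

1

G(0) = 0
G(1) = mex{} = 0
G(2) = mex{} = 0
G(3) = mex{} = 0
G(4) = mex{} = 0
G(5) = mex{0} = 1
G(6) = mex{0} = 1
G(7) = mex{0,0} = 1
G(8) = mex{0,0,0} = 1
G(9) = mex{0,0,0} = 1
G(10) = mex{1,0,0} = 2
G(11) = mex{1,0,0,0} = 2
G(12) = mex{1,1,0,0} = 2
G(13) = mex{1,1,1,0} = 2
G(14) = mex{1,1,1,0} = 2
G(15) = mex{2,1,1,0} = 3
G(16) = mex{2,1,1,1} = 0
G(17) = mex{2,2,1,1} = 0
G(18) = mex{2,2,2,1} = 0
G(19) = mex{2,2,2,1} = 0
G(20) = mex{3,2,2,1} = 0
G(21) = mex{0,2,2,2} = 1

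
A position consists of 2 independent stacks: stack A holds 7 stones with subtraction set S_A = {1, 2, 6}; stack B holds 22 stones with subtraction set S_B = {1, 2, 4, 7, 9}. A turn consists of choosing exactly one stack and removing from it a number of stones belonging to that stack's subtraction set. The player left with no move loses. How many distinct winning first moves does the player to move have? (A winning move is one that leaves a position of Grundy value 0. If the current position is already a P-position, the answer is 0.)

0

Stack A, S = {1, 2, 6}:
n : 0 1 2 3 4 5 6 7
G : 0 1 2 0 1 2 3 0
G_A(7) = 0.
Stack B, S = {1, 2, 4, 7, 9}:
n :  0  1  2  3  4  5  6  7  8  9 10 11 12 13 14 15 16 17 18 19 20 21 22
G :  0  1  2  0  1  2  0  1  2  3  4  0  1  2  0  1  2  0  1  2  3  4  0
G_B(22) = 0.
Combined Grundy value = 0 ⊕ 0 = 0.
A winning move leaves total XOR = 0, i.e. changes one component's Grundy value g to g ⊕ X where X is the current total.
Stack A: target g' = 0⊕0 = 0, but every legal move changes the Grundy value (mex property), so 0 moves.
Stack B: target g' = 0⊕0 = 0, but every legal move changes the Grundy value (mex property), so 0 moves.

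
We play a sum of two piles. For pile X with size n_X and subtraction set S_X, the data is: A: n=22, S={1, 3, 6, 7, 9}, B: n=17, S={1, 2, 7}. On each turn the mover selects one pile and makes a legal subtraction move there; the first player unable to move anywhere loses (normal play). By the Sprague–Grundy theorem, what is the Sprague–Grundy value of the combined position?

0

Pile A, S = {1, 3, 6, 7, 9}:
n :  0  1  2  3  4  5  6  7  8  9 10 11 12 13 14 15 16 17 18 19 20 21 22
G :  0  1  0  1  0  1  2  3  2  3  2  3  0  1  0  1  0  1  2  3  2  3  2
G_A(22) = 2.
Pile B, S = {1, 2, 7}:
G(0) = 0
G(1) = mex{0} = 1
G(2) = mex{1,0} = 2
G(3) = mex{2,1} = 0
G(4) = mex{0,2} = 1
G(5) = mex{1,0} = 2
G(6) = mex{2,1} = 0
G(7) = mex{0,2,0} = 1
G(8) = mex{1,0,1} = 2
G(9) = mex{2,1,2} = 0
G(10) = mex{0,2,0} = 1
G(11) = mex{1,0,1} = 2
G(12) = mex{2,1,2} = 0
G(13) = mex{0,2,0} = 1
G(14) = mex{1,0,1} = 2
G(15) = mex{2,1,2} = 0
G(16) = mex{0,2,0} = 1
G(17) = mex{1,0,1} = 2
G_B(17) = 2.
Combined Grundy value = 2 ⊕ 2 = 0.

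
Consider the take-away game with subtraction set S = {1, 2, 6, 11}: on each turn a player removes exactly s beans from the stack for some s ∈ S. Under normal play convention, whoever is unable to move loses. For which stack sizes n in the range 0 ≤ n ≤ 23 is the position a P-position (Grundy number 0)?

0, 3, 7, 10, 15, 19, 22

n :  0  1  2  3  4  5  6  7  8  9 10 11 12 13 14 15 16 17 18 19 20 21 22 23
G :  0  1  2  0  1  2  3  0  1  2  0  1  2  3  4  0  1  2  3  0  1  2  0  1
P-positions are exactly the n with G(n) = 0.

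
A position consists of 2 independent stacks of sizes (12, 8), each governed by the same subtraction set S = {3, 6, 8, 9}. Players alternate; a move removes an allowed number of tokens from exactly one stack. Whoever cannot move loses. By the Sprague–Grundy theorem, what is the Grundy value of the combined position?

All stacks use S = {3, 6, 8, 9}:
G(0) = 0
G(1) = mex{} = 0
G(2) = mex{} = 0
G(3) = mex{0} = 1
G(4) = mex{0} = 1
G(5) = mex{0} = 1
G(6) = mex{1,0} = 2
G(7) = mex{1,0} = 2
G(8) = mex{1,0,0} = 2
G(9) = mex{2,1,0,0} = 3
G(10) = mex{2,1,0,0} = 3
G(11) = mex{2,1,1,0} = 3
G(12) = mex{3,2,1,1} = 0
Stack A: G(12) = 0.
Stack B: G(8) = 2.
Combined Grundy value = 0 ⊕ 2 = 2.

2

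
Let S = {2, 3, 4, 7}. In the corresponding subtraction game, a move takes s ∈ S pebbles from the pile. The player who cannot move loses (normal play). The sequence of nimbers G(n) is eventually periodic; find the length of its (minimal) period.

11

G(0) = 0
G(1) = mex{} = 0
G(2) = mex{0} = 1
G(3) = mex{0,0} = 1
G(4) = mex{1,0,0} = 2
G(5) = mex{1,1,0} = 2
G(6) = mex{2,1,1} = 0
G(7) = mex{2,2,1,0} = 3
G(8) = mex{0,2,2,0} = 1
G(9) = mex{3,0,2,1} = 4
G(10) = mex{1,3,0,1} = 2
G(11) = mex{4,1,3,2} = 0
G(12) = mex{2,4,1,2} = 0
G(13) = mex{0,2,4,0} = 1
G(14) = mex{0,0,2,3} = 1
G(15) = mex{1,0,0,1} = 2
G(16) = mex{1,1,0,4} = 2
G(17) = mex{2,1,1,2} = 0
G(18) = mex{2,2,1,0} = 3
G(19) = mex{0,2,2,0} = 1
G(20) = mex{3,0,2,1} = 4
G(21) = mex{1,3,0,1} = 2
G(22) = mex{4,1,3,2} = 0
G(23) = mex{2,4,1,2} = 0
G(n+11) = G(n) holds for n = 0,…,6 (a full window of length max(S) = 7), so the sequence is purely periodic with period 11.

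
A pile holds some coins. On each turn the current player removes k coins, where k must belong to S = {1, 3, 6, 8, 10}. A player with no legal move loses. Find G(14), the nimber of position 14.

n :  0  1  2  3  4  5  6  7  8  9 10 11 12 13 14
G :  0  1  0  1  0  1  2  3  2  0  1  0  1  0  1

1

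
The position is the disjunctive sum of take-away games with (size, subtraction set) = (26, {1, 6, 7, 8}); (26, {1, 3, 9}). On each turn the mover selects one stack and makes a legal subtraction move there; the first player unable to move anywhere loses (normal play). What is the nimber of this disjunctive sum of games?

0

Stack A, S = {1, 6, 7, 8}:
n :  0  1  2  3  4  5  6  7  8  9 10 11 12 13 14 15 16 17 18 19 20 21 22 23 24 25 26
G :  0  1  0  1  0  1  2  3  2  3  2  3  4  0  1  0  1  0  1  2  3  2  3  2  3  4  0
G_A(26) = 0.
Stack B, S = {1, 3, 9}:
n :  0  1  2  3  4  5  6  7  8  9 10 11 12 13 14 15 16 17 18 19 20 21 22 23 24 25 26
G :  0  1  0  1  0  1  0  1  0  1  0  1  0  1  0  1  0  1  0  1  0  1  0  1  0  1  0
G_B(26) = 0.
Combined Grundy value = 0 ⊕ 0 = 0.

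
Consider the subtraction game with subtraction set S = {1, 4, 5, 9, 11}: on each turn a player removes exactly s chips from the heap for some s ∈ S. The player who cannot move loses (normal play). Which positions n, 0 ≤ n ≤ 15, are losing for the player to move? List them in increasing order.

0, 2, 8, 10

G(0) = 0
G(1) = mex{0} = 1
G(2) = mex{1} = 0
G(3) = mex{0} = 1
G(4) = mex{1,0} = 2
G(5) = mex{2,1,0} = 3
G(6) = mex{3,0,1} = 2
G(7) = mex{2,1,0} = 3
G(8) = mex{3,2,1} = 0
G(9) = mex{0,3,2,0} = 1
G(10) = mex{1,2,3,1} = 0
G(11) = mex{0,3,2,0,0} = 1
G(12) = mex{1,0,3,1,1} = 2
G(13) = mex{2,1,0,2,0} = 3
G(14) = mex{3,0,1,3,1} = 2
G(15) = mex{2,1,0,2,2} = 3
P-positions are exactly the n with G(n) = 0.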